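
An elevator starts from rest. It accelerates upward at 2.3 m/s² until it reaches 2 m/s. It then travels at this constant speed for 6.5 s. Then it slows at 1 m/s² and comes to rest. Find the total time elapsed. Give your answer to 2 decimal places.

Phase 1 (accelerating): v₀ = 0 m/s, a = 2.3 m/s².
v = v₀ + at → t = (2 − 0) / 2.3 = 0.870 s
v² = v₀² + 2aΔx → Δx = (2² − 0²)/(2·2.3) = 0.870 m

Phase 2 (constant speed): v₀ = 2.00 m/s, a = 0 m/s².
v = v₀ + at = 2.00 + (0)(6.5) = 2.00 m/s
Δx = v₀t + ½at² = 2.00·6.5 + 0.5·0·6.5² = 13.0 m

Phase 3 (decelerating): v₀ = 2.00 m/s, a = -1 m/s².
v = v₀ + at → t = (0 − 2.00) / -1 = 2.00 s
v² = v₀² + 2aΔx → Δx = (0² − 2.00²)/(2·-1) = 2.00 m
Total time = 0.870 + 6.50 + 2.00 = 9.37 s

9.37 s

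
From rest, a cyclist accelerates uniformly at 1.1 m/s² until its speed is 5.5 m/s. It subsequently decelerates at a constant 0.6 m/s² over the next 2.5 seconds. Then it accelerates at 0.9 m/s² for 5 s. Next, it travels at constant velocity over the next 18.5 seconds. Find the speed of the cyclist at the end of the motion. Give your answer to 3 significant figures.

8.50 m/s

Phase 1 (accelerating): v₀ = 0 m/s, a = 1.1 m/s².
v = v₀ + at → t = (5.5 − 0) / 1.1 = 5.00 s
v² = v₀² + 2aΔx → Δx = (5.5² − 0²)/(2·1.1) = 13.7 m

Phase 2 (decelerating): v₀ = 5.50 m/s, a = -0.6 m/s².
v = v₀ + at = 5.50 + (-0.6)(2.5) = 4.00 m/s
Δx = v₀t + ½at² = 5.50·2.5 + 0.5·-0.6·2.5² = 11.9 m

Phase 3 (accelerating): v₀ = 4.00 m/s, a = 0.9 m/s².
v = v₀ + at = 4.00 + (0.9)(5) = 8.50 m/s
Δx = v₀t + ½at² = 4.00·5 + 0.5·0.9·5² = 31.2 m

Phase 4 (constant speed): v₀ = 8.50 m/s, a = 0 m/s².
v = v₀ + at = 8.50 + (0)(18.5) = 8.50 m/s
Δx = v₀t + ½at² = 8.50·18.5 + 0.5·0·18.5² = 157 m
Final speed = 8.50 m/s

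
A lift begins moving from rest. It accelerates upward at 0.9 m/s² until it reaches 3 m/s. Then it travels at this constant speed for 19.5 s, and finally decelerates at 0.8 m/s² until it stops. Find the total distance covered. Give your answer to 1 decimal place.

69.1 m

Phase 1 (accelerating): v₀ = 0 m/s, a = 0.9 m/s².
v = v₀ + at → t = (3 − 0) / 0.9 = 3.33 s
v² = v₀² + 2aΔx → Δx = (3² − 0²)/(2·0.9) = 5.00 m

Phase 2 (constant speed): v₀ = 3.00 m/s, a = 0 m/s².
v = v₀ + at = 3.00 + (0)(19.5) = 3.00 m/s
Δx = v₀t + ½at² = 3.00·19.5 + 0.5·0·19.5² = 58.5 m

Phase 3 (decelerating): v₀ = 3.00 m/s, a = -0.8 m/s².
v = v₀ + at → t = (0 − 3.00) / -0.8 = 3.75 s
v² = v₀² + 2aΔx → Δx = (0² − 3.00²)/(2·-0.8) = 5.62 m
Total distance = 5.00 + 58.5 + 5.62 = 69.1 m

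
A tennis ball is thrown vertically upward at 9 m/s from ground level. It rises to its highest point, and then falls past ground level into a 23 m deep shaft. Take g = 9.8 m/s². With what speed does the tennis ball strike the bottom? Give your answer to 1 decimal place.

Phase 1 (rising): v₀ = 9.00 m/s, a = -9.8 m/s².
v = v₀ + at → t = (0 − 9.00) / -9.8 = 0.918 s
v² = v₀² + 2aΔx → Δx = (0² − 9.00²)/(2·-9.8) = 4.13 m

Phase 2 (falling): v₀ = 0 m/s, a = -9.8 m/s².
Falls 27.1 m from rest: t = √(2·27.1/9.8) = 2.35 s; v = g·t = 23.1 m/s.
Final speed = 23.1 m/s

23.1 m/s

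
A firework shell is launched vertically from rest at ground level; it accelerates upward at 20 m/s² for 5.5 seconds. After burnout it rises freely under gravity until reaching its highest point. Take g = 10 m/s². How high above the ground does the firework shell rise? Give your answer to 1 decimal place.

Phase 1 (powered ascent): v₀ = 0 m/s, a = 20 m/s².
v = v₀ + at = 0 + (20)(5.5) = 110 m/s
Δx = v₀t + ½at² = 0·5.5 + 0.5·20·5.5² = 302 m

Phase 2 (coasting upward): v₀ = 110 m/s, a = -10 m/s².
v = v₀ + at → t = (0 − 110) / -10 = 11.0 s
v² = v₀² + 2aΔx → Δx = (0² − 110²)/(2·-10) = 605 m
Maximum height = 302 + 605 = 908 m

907.5 m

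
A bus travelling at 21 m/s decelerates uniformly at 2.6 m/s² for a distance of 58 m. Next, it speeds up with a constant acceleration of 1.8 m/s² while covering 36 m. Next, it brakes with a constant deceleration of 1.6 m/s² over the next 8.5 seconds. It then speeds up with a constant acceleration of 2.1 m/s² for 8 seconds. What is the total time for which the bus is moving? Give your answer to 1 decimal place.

Phase 1 (decelerating): v₀ = 21.0 m/s, a = -2.6 m/s².
v² = v₀² + 2aΔx = 21.0² + 2·-2.6·58 = 139 → v = 11.8 m/s
t = (v − v₀)/a = (11.8 − 21.0)/-2.6 = 3.54 s

Phase 2 (accelerating): v₀ = 11.8 m/s, a = 1.8 m/s².
v² = v₀² + 2aΔx = 11.8² + 2·1.8·36 = 269 → v = 16.4 m/s
t = (v − v₀)/a = (16.4 − 11.8)/1.8 = 2.55 s

Phase 3 (decelerating): v₀ = 16.4 m/s, a = -1.6 m/s².
v = v₀ + at = 16.4 + (-1.6)(8.5) = 2.80 m/s
Δx = v₀t + ½at² = 16.4·8.5 + 0.5·-1.6·8.5² = 81.6 m

Phase 4 (accelerating): v₀ = 2.80 m/s, a = 2.1 m/s².
v = v₀ + at = 2.80 + (2.1)(8) = 19.6 m/s
Δx = v₀t + ½at² = 2.80·8 + 0.5·2.1·8² = 89.6 m
Total time = 3.54 + 2.55 + 8.50 + 8.00 = 22.6 s

22.6 s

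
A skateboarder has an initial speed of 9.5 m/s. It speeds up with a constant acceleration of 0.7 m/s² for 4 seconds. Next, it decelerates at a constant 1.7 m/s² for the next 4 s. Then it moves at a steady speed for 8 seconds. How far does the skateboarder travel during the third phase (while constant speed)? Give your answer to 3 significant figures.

Phase 1 (accelerating): v₀ = 9.50 m/s, a = 0.7 m/s².
v = v₀ + at = 9.50 + (0.7)(4) = 12.3 m/s
Δx = v₀t + ½at² = 9.50·4 + 0.5·0.7·4² = 43.6 m

Phase 2 (decelerating): v₀ = 12.3 m/s, a = -1.7 m/s².
v = v₀ + at = 12.3 + (-1.7)(4) = 5.50 m/s
Δx = v₀t + ½at² = 12.3·4 + 0.5·-1.7·4² = 35.6 m

Phase 3 (constant speed): v₀ = 5.50 m/s, a = 0 m/s².
v = v₀ + at = 5.50 + (0)(8) = 5.50 m/s
Δx = v₀t + ½at² = 5.50·8 + 0.5·0·8² = 44.0 m
Distance in phase 3 = 44.0 m

44.0 m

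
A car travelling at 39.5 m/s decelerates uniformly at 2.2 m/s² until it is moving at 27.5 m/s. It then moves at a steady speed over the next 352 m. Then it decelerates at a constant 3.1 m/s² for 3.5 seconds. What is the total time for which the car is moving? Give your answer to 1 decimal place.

Phase 1 (decelerating): v₀ = 39.5 m/s, a = -2.2 m/s².
v = v₀ + at → t = (27.5 − 39.5) / -2.2 = 5.45 s
v² = v₀² + 2aΔx → Δx = (27.5² − 39.5²)/(2·-2.2) = 183 m

Phase 2 (constant speed): v₀ = 27.5 m/s, a = 0 m/s².
Constant speed: t = d/v = 352/27.5 = 12.8 s

Phase 3 (decelerating): v₀ = 27.5 m/s, a = -3.1 m/s².
v = v₀ + at = 27.5 + (-3.1)(3.5) = 16.6 m/s
Δx = v₀t + ½at² = 27.5·3.5 + 0.5·-3.1·3.5² = 77.3 m
Total time = 5.45 + 12.8 + 3.50 = 21.8 s

21.8 s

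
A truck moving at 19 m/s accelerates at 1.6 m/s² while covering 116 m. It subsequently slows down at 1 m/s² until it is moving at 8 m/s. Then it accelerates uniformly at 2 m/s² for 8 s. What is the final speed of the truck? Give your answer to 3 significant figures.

24.0 m/s

Phase 1 (accelerating): v₀ = 19.0 m/s, a = 1.6 m/s².
v² = v₀² + 2aΔx = 19.0² + 2·1.6·116 = 732 → v = 27.1 m/s
t = (v − v₀)/a = (27.1 − 19.0)/1.6 = 5.04 s

Phase 2 (decelerating): v₀ = 27.1 m/s, a = -1 m/s².
v = v₀ + at → t = (8 − 27.1) / -1 = 19.1 s
v² = v₀² + 2aΔx → Δx = (8² − 27.1²)/(2·-1) = 334 m

Phase 3 (accelerating): v₀ = 8.00 m/s, a = 2 m/s².
v = v₀ + at = 8.00 + (2)(8) = 24.0 m/s
Δx = v₀t + ½at² = 8.00·8 + 0.5·2·8² = 128 m
Final speed = 24.0 m/s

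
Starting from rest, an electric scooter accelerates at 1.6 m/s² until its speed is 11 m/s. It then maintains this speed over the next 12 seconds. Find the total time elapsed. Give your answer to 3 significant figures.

18.9 s

Phase 1 (accelerating): v₀ = 0 m/s, a = 1.6 m/s².
v = v₀ + at → t = (11 − 0) / 1.6 = 6.88 s
v² = v₀² + 2aΔx → Δx = (11² − 0²)/(2·1.6) = 37.8 m

Phase 2 (constant speed): v₀ = 11.0 m/s, a = 0 m/s².
v = v₀ + at = 11.0 + (0)(12) = 11.0 m/s
Δx = v₀t + ½at² = 11.0·12 + 0.5·0·12² = 132 m
Total time = 6.88 + 12.0 = 18.9 s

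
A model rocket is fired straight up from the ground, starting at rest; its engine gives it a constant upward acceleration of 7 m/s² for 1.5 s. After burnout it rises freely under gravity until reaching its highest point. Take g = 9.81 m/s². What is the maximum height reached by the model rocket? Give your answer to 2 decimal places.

Phase 1 (powered ascent): v₀ = 0 m/s, a = 7 m/s².
v = v₀ + at = 0 + (7)(1.5) = 10.5 m/s
Δx = v₀t + ½at² = 0·1.5 + 0.5·7·1.5² = 7.88 m

Phase 2 (coasting upward): v₀ = 10.5 m/s, a = -9.81 m/s².
v = v₀ + at → t = (0 − 10.5) / -9.81 = 1.07 s
v² = v₀² + 2aΔx → Δx = (0² − 10.5²)/(2·-9.81) = 5.62 m
Maximum height = 7.88 + 5.62 = 13.5 m

13.49 m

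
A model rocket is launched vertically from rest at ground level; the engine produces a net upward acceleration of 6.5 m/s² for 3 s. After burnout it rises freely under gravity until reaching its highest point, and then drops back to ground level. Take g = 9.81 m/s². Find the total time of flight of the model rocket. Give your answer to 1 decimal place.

8.1 s

Phase 1 (powered ascent): v₀ = 0 m/s, a = 6.5 m/s².
v = v₀ + at = 0 + (6.5)(3) = 19.5 m/s
Δx = v₀t + ½at² = 0·3 + 0.5·6.5·3² = 29.2 m

Phase 2 (coasting upward): v₀ = 19.5 m/s, a = -9.81 m/s².
v = v₀ + at → t = (0 − 19.5) / -9.81 = 1.99 s
v² = v₀² + 2aΔx → Δx = (0² − 19.5²)/(2·-9.81) = 19.4 m

Phase 3 (free fall): v₀ = 0 m/s, a = -9.81 m/s².
Falls 48.6 m from rest: t = √(2·48.6/9.81) = 3.15 s; v = g·t = 30.9 m/s.
Total time = 3.00 + 1.99 + 3.15 = 8.14 s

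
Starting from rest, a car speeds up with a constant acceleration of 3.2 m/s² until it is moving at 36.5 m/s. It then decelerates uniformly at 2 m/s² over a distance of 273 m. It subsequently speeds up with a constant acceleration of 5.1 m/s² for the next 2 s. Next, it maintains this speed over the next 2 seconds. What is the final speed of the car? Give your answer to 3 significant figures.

Phase 1 (accelerating): v₀ = 0 m/s, a = 3.2 m/s².
v = v₀ + at → t = (36.5 − 0) / 3.2 = 11.4 s
v² = v₀² + 2aΔx → Δx = (36.5² − 0²)/(2·3.2) = 208 m

Phase 2 (decelerating): v₀ = 36.5 m/s, a = -2 m/s².
v² = v₀² + 2aΔx = 36.5² + 2·-2·273 = 240 → v = 15.5 m/s
t = (v − v₀)/a = (15.5 − 36.5)/-2 = 10.5 s

Phase 3 (accelerating): v₀ = 15.5 m/s, a = 5.1 m/s².
v = v₀ + at = 15.5 + (5.1)(2) = 25.7 m/s
Δx = v₀t + ½at² = 15.5·2 + 0.5·5.1·2² = 41.2 m

Phase 4 (constant speed): v₀ = 25.7 m/s, a = 0 m/s².
v = v₀ + at = 25.7 + (0)(2) = 25.7 m/s
Δx = v₀t + ½at² = 25.7·2 + 0.5·0·2² = 51.4 m
Final speed = 25.7 m/s

25.7 m/s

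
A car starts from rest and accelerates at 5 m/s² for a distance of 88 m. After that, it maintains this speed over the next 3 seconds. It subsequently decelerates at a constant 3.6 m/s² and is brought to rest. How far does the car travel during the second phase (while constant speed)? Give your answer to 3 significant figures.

Phase 1 (accelerating): v₀ = 0 m/s, a = 5 m/s².
v² = v₀² + 2aΔx = 0² + 2·5·88 = 880 → v = 29.7 m/s
t = (v − v₀)/a = (29.7 − 0)/5 = 5.93 s

Phase 2 (constant speed): v₀ = 29.7 m/s, a = 0 m/s².
v = v₀ + at = 29.7 + (0)(3) = 29.7 m/s
Δx = v₀t + ½at² = 29.7·3 + 0.5·0·3² = 89.0 m
Distance in phase 2 = 89.0 m

89.0 m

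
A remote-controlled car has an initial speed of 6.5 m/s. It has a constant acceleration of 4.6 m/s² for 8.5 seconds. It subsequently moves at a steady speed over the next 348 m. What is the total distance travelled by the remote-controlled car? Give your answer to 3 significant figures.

569 m

Phase 1 (accelerating): v₀ = 6.50 m/s, a = 4.6 m/s².
v = v₀ + at = 6.50 + (4.6)(8.5) = 45.6 m/s
Δx = v₀t + ½at² = 6.50·8.5 + 0.5·4.6·8.5² = 221 m

Phase 2 (constant speed): v₀ = 45.6 m/s, a = 0 m/s².
Constant speed: t = d/v = 348/45.6 = 7.63 s
Total distance = 221 + 348 = 569 m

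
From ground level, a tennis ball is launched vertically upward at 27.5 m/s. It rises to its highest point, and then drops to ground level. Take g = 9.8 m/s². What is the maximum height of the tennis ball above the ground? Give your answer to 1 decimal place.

38.6 m

Phase 1 (rising): v₀ = 27.5 m/s, a = -9.8 m/s².
v = v₀ + at → t = (0 − 27.5) / -9.8 = 2.81 s
v² = v₀² + 2aΔx → Δx = (0² − 27.5²)/(2·-9.8) = 38.6 m
Maximum height = 38.6 m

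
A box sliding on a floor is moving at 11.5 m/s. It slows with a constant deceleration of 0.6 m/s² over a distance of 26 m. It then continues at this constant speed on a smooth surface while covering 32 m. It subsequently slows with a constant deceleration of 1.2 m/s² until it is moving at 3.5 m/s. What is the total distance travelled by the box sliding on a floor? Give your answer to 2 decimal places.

Phase 1 (decelerating): v₀ = 11.5 m/s, a = -0.6 m/s².
v² = v₀² + 2aΔx = 11.5² + 2·-0.6·26 = 101 → v = 10.1 m/s
t = (v − v₀)/a = (10.1 − 11.5)/-0.6 = 2.41 s

Phase 2 (constant speed): v₀ = 10.1 m/s, a = 0 m/s².
Constant speed: t = d/v = 32/10.1 = 3.18 s

Phase 3 (decelerating): v₀ = 10.1 m/s, a = -1.2 m/s².
v = v₀ + at → t = (3.5 − 10.1) / -1.2 = 5.46 s
v² = v₀² + 2aΔx → Δx = (3.5² − 10.1²)/(2·-1.2) = 37.0 m
Total distance = 26.0 + 32.0 + 37.0 = 95.0 m

95.00 m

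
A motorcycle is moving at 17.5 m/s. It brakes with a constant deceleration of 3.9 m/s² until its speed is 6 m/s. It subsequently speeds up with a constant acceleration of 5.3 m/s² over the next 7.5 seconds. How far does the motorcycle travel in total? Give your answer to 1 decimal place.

228.7 m

Phase 1 (decelerating): v₀ = 17.5 m/s, a = -3.9 m/s².
v = v₀ + at → t = (6 − 17.5) / -3.9 = 2.95 s
v² = v₀² + 2aΔx → Δx = (6² − 17.5²)/(2·-3.9) = 34.6 m

Phase 2 (accelerating): v₀ = 6.00 m/s, a = 5.3 m/s².
v = v₀ + at = 6.00 + (5.3)(7.5) = 45.8 m/s
Δx = v₀t + ½at² = 6.00·7.5 + 0.5·5.3·7.5² = 194 m
Total distance = 34.6 + 194 = 229 m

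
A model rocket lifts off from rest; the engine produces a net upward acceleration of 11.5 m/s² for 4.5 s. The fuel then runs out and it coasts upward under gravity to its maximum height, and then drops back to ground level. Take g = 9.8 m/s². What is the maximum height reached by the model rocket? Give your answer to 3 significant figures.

253 m

Phase 1 (powered ascent): v₀ = 0 m/s, a = 11.5 m/s².
v = v₀ + at = 0 + (11.5)(4.5) = 51.8 m/s
Δx = v₀t + ½at² = 0·4.5 + 0.5·11.5·4.5² = 116 m

Phase 2 (coasting upward): v₀ = 51.8 m/s, a = -9.8 m/s².
v = v₀ + at → t = (0 − 51.8) / -9.8 = 5.28 s
v² = v₀² + 2aΔx → Δx = (0² − 51.8²)/(2·-9.8) = 137 m
Maximum height = 116 + 137 = 253 m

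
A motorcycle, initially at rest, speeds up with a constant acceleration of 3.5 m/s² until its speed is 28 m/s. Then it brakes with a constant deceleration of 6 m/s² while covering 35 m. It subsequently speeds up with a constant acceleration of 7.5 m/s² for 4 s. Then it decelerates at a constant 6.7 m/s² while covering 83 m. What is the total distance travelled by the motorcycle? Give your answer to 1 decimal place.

Phase 1 (accelerating): v₀ = 0 m/s, a = 3.5 m/s².
v = v₀ + at → t = (28 − 0) / 3.5 = 8.00 s
v² = v₀² + 2aΔx → Δx = (28² − 0²)/(2·3.5) = 112 m

Phase 2 (decelerating): v₀ = 28.0 m/s, a = -6 m/s².
v² = v₀² + 2aΔx = 28.0² + 2·-6·35 = 364 → v = 19.1 m/s
t = (v − v₀)/a = (19.1 − 28.0)/-6 = 1.49 s

Phase 3 (accelerating): v₀ = 19.1 m/s, a = 7.5 m/s².
v = v₀ + at = 19.1 + (7.5)(4) = 49.1 m/s
Δx = v₀t + ½at² = 19.1·4 + 0.5·7.5·4² = 136 m

Phase 4 (decelerating): v₀ = 49.1 m/s, a = -6.7 m/s².
v² = v₀² + 2aΔx = 49.1² + 2·-6.7·83 = 1300 → v = 36.0 m/s
t = (v − v₀)/a = (36.0 − 49.1)/-6.7 = 1.95 s
Total distance = 112 + 35.0 + 136 + 83.0 = 366 m

366.3 m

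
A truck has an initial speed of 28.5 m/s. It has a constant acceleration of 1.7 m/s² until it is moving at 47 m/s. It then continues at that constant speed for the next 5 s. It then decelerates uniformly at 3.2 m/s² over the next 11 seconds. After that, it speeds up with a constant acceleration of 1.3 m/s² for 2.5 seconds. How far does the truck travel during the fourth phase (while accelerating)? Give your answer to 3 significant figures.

33.6 m

Phase 1 (accelerating): v₀ = 28.5 m/s, a = 1.7 m/s².
v = v₀ + at → t = (47 − 28.5) / 1.7 = 10.9 s
v² = v₀² + 2aΔx → Δx = (47² − 28.5²)/(2·1.7) = 411 m

Phase 2 (constant speed): v₀ = 47.0 m/s, a = 0 m/s².
v = v₀ + at = 47.0 + (0)(5) = 47.0 m/s
Δx = v₀t + ½at² = 47.0·5 + 0.5·0·5² = 235 m

Phase 3 (decelerating): v₀ = 47.0 m/s, a = -3.2 m/s².
v = v₀ + at = 47.0 + (-3.2)(11) = 11.8 m/s
Δx = v₀t + ½at² = 47.0·11 + 0.5·-3.2·11² = 323 m

Phase 4 (accelerating): v₀ = 11.8 m/s, a = 1.3 m/s².
v = v₀ + at = 11.8 + (1.3)(2.5) = 15.0 m/s
Δx = v₀t + ½at² = 11.8·2.5 + 0.5·1.3·2.5² = 33.6 m
Distance in phase 4 = 33.6 m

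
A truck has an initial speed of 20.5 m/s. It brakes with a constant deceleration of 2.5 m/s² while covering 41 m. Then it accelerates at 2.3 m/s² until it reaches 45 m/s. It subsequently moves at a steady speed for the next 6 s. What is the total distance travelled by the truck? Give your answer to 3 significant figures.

704 m

Phase 1 (decelerating): v₀ = 20.5 m/s, a = -2.5 m/s².
v² = v₀² + 2aΔx = 20.5² + 2·-2.5·41 = 215 → v = 14.7 m/s
t = (v − v₀)/a = (14.7 − 20.5)/-2.5 = 2.33 s

Phase 2 (accelerating): v₀ = 14.7 m/s, a = 2.3 m/s².
v = v₀ + at → t = (45 − 14.7) / 2.3 = 13.2 s
v² = v₀² + 2aΔx → Δx = (45² − 14.7²)/(2·2.3) = 393 m

Phase 3 (constant speed): v₀ = 45.0 m/s, a = 0 m/s².
v = v₀ + at = 45.0 + (0)(6) = 45.0 m/s
Δx = v₀t + ½at² = 45.0·6 + 0.5·0·6² = 270 m
Total distance = 41.0 + 393 + 270 = 704 m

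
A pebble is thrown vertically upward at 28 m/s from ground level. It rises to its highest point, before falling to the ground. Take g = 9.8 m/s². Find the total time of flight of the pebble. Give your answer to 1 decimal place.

Phase 1 (rising): v₀ = 28.0 m/s, a = -9.8 m/s².
v = v₀ + at → t = (0 − 28.0) / -9.8 = 2.86 s
v² = v₀² + 2aΔx → Δx = (0² − 28.0²)/(2·-9.8) = 40.0 m

Phase 2 (falling): v₀ = 0 m/s, a = -9.8 m/s².
Falls 40.0 m from rest: t = √(2·40.0/9.8) = 2.86 s; v = g·t = 28.0 m/s.
Total time = 2.86 + 2.86 = 5.71 s

5.7 s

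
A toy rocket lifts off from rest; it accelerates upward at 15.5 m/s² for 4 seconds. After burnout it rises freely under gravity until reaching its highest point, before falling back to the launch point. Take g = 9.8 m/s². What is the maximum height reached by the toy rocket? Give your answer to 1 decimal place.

320.1 m

Phase 1 (powered ascent): v₀ = 0 m/s, a = 15.5 m/s².
v = v₀ + at = 0 + (15.5)(4) = 62.0 m/s
Δx = v₀t + ½at² = 0·4 + 0.5·15.5·4² = 124 m

Phase 2 (coasting upward): v₀ = 62.0 m/s, a = -9.8 m/s².
v = v₀ + at → t = (0 − 62.0) / -9.8 = 6.33 s
v² = v₀² + 2aΔx → Δx = (0² − 62.0²)/(2·-9.8) = 196 m
Maximum height = 124 + 196 = 320 m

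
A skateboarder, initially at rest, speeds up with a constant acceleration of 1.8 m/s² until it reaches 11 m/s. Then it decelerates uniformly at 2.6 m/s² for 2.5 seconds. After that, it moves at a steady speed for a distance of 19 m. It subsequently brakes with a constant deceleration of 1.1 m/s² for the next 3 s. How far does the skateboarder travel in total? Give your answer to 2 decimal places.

80.54 m

Phase 1 (accelerating): v₀ = 0 m/s, a = 1.8 m/s².
v = v₀ + at → t = (11 − 0) / 1.8 = 6.11 s
v² = v₀² + 2aΔx → Δx = (11² − 0²)/(2·1.8) = 33.6 m

Phase 2 (decelerating): v₀ = 11.0 m/s, a = -2.6 m/s².
v = v₀ + at = 11.0 + (-2.6)(2.5) = 4.50 m/s
Δx = v₀t + ½at² = 11.0·2.5 + 0.5·-2.6·2.5² = 19.4 m

Phase 3 (constant speed): v₀ = 4.50 m/s, a = 0 m/s².
Constant speed: t = d/v = 19/4.50 = 4.22 s

Phase 4 (decelerating): v₀ = 4.50 m/s, a = -1.1 m/s².
v = v₀ + at = 4.50 + (-1.1)(3) = 1.20 m/s
Δx = v₀t + ½at² = 4.50·3 + 0.5·-1.1·3² = 8.55 m
Total distance = 33.6 + 19.4 + 19.0 + 8.55 = 80.5 m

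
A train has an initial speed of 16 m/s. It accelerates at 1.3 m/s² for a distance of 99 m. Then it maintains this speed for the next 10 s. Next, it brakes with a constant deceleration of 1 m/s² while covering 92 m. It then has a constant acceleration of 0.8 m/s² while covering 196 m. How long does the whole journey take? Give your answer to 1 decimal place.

Phase 1 (accelerating): v₀ = 16.0 m/s, a = 1.3 m/s².
v² = v₀² + 2aΔx = 16.0² + 2·1.3·99 = 513 → v = 22.7 m/s
t = (v − v₀)/a = (22.7 − 16.0)/1.3 = 5.12 s

Phase 2 (constant speed): v₀ = 22.7 m/s, a = 0 m/s².
v = v₀ + at = 22.7 + (0)(10) = 22.7 m/s
Δx = v₀t + ½at² = 22.7·10 + 0.5·0·10² = 227 m

Phase 3 (decelerating): v₀ = 22.7 m/s, a = -1 m/s².
v² = v₀² + 2aΔx = 22.7² + 2·-1·92 = 329 → v = 18.1 m/s
t = (v − v₀)/a = (18.1 − 22.7)/-1 = 4.51 s

Phase 4 (accelerating): v₀ = 18.1 m/s, a = 0.8 m/s².
v² = v₀² + 2aΔx = 18.1² + 2·0.8·196 = 643 → v = 25.4 m/s
t = (v − v₀)/a = (25.4 − 18.1)/0.8 = 9.01 s
Total time = 5.12 + 10.0 + 4.51 + 9.01 = 28.6 s

28.6 s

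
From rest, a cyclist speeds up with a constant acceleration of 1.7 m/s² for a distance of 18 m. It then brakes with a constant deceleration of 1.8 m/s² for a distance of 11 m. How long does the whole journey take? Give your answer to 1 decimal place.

6.4 s

Phase 1 (accelerating): v₀ = 0 m/s, a = 1.7 m/s².
v² = v₀² + 2aΔx = 0² + 2·1.7·18 = 61.2 → v = 7.82 m/s
t = (v − v₀)/a = (7.82 − 0)/1.7 = 4.60 s

Phase 2 (decelerating): v₀ = 7.82 m/s, a = -1.8 m/s².
v² = v₀² + 2aΔx = 7.82² + 2·-1.8·11 = 21.6 → v = 4.65 m/s
t = (v − v₀)/a = (4.65 − 7.82)/-1.8 = 1.76 s
Total time = 4.60 + 1.76 = 6.37 s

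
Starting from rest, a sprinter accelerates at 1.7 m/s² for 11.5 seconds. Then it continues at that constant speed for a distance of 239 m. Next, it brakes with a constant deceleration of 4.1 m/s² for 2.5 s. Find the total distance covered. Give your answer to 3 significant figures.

Phase 1 (accelerating): v₀ = 0 m/s, a = 1.7 m/s².
v = v₀ + at = 0 + (1.7)(11.5) = 19.6 m/s
Δx = v₀t + ½at² = 0·11.5 + 0.5·1.7·11.5² = 112 m

Phase 2 (constant speed): v₀ = 19.6 m/s, a = 0 m/s².
Constant speed: t = d/v = 239/19.6 = 12.2 s

Phase 3 (decelerating): v₀ = 19.6 m/s, a = -4.1 m/s².
v = v₀ + at = 19.6 + (-4.1)(2.5) = 9.30 m/s
Δx = v₀t + ½at² = 19.6·2.5 + 0.5·-4.1·2.5² = 36.1 m
Total distance = 112 + 239 + 36.1 = 387 m

387 m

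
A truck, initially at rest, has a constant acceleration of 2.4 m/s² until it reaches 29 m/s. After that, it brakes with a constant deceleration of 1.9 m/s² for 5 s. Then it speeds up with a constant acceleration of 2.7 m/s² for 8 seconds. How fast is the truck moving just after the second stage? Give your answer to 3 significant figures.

Phase 1 (accelerating): v₀ = 0 m/s, a = 2.4 m/s².
v = v₀ + at → t = (29 − 0) / 2.4 = 12.1 s
v² = v₀² + 2aΔx → Δx = (29² − 0²)/(2·2.4) = 175 m

Phase 2 (decelerating): v₀ = 29.0 m/s, a = -1.9 m/s².
v = v₀ + at = 29.0 + (-1.9)(5) = 19.5 m/s
Δx = v₀t + ½at² = 29.0·5 + 0.5·-1.9·5² = 121 m
Speed at end of phase 2 = 19.5 m/s

19.5 m/s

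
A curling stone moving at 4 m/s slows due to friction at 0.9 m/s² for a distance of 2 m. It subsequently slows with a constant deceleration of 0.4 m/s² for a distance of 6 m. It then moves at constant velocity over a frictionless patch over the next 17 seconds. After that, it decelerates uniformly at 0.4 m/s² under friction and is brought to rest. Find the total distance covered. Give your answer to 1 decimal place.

Phase 1 (decelerating): v₀ = 4.00 m/s, a = -0.9 m/s².
v² = v₀² + 2aΔx = 4.00² + 2·-0.9·2 = 12.4 → v = 3.52 m/s
t = (v − v₀)/a = (3.52 − 4.00)/-0.9 = 0.532 s

Phase 2 (decelerating): v₀ = 3.52 m/s, a = -0.4 m/s².
v² = v₀² + 2aΔx = 3.52² + 2·-0.4·6 = 7.60 → v = 2.76 m/s
t = (v − v₀)/a = (2.76 − 3.52)/-0.4 = 1.91 s

Phase 3 (constant speed): v₀ = 2.76 m/s, a = 0 m/s².
v = v₀ + at = 2.76 + (0)(17) = 2.76 m/s
Δx = v₀t + ½at² = 2.76·17 + 0.5·0·17² = 46.9 m

Phase 4 (decelerating): v₀ = 2.76 m/s, a = -0.4 m/s².
v = v₀ + at → t = (0 − 2.76) / -0.4 = 6.89 s
v² = v₀² + 2aΔx → Δx = (0² − 2.76²)/(2·-0.4) = 9.50 m
Total distance = 2.00 + 6.00 + 46.9 + 9.50 = 64.4 m

64.4 m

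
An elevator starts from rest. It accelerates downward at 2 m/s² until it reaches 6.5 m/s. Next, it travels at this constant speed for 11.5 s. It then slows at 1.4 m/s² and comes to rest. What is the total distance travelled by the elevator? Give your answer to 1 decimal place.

Phase 1 (accelerating): v₀ = 0 m/s, a = 2 m/s².
v = v₀ + at → t = (6.5 − 0) / 2 = 3.25 s
v² = v₀² + 2aΔx → Δx = (6.5² − 0²)/(2·2) = 10.6 m

Phase 2 (constant speed): v₀ = 6.50 m/s, a = 0 m/s².
v = v₀ + at = 6.50 + (0)(11.5) = 6.50 m/s
Δx = v₀t + ½at² = 6.50·11.5 + 0.5·0·11.5² = 74.8 m

Phase 3 (decelerating): v₀ = 6.50 m/s, a = -1.4 m/s².
v = v₀ + at → t = (0 − 6.50) / -1.4 = 4.64 s
v² = v₀² + 2aΔx → Δx = (0² − 6.50²)/(2·-1.4) = 15.1 m
Total distance = 10.6 + 74.8 + 15.1 = 100 m

100.4 m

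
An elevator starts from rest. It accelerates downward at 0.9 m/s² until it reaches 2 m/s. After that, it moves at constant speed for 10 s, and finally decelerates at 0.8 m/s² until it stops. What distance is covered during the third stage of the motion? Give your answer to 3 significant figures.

Phase 1 (accelerating): v₀ = 0 m/s, a = 0.9 m/s².
v = v₀ + at → t = (2 − 0) / 0.9 = 2.22 s
v² = v₀² + 2aΔx → Δx = (2² − 0²)/(2·0.9) = 2.22 m

Phase 2 (constant speed): v₀ = 2.00 m/s, a = 0 m/s².
v = v₀ + at = 2.00 + (0)(10) = 2.00 m/s
Δx = v₀t + ½at² = 2.00·10 + 0.5·0·10² = 20.0 m

Phase 3 (decelerating): v₀ = 2.00 m/s, a = -0.8 m/s².
v = v₀ + at → t = (0 − 2.00) / -0.8 = 2.50 s
v² = v₀² + 2aΔx → Δx = (0² − 2.00²)/(2·-0.8) = 2.50 m
Distance in phase 3 = 2.50 m

2.50 m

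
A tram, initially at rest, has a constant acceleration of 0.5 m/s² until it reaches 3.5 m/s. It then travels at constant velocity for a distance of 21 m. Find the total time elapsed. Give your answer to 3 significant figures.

Phase 1 (accelerating): v₀ = 0 m/s, a = 0.5 m/s².
v = v₀ + at → t = (3.5 − 0) / 0.5 = 7.00 s
v² = v₀² + 2aΔx → Δx = (3.5² − 0²)/(2·0.5) = 12.2 m

Phase 2 (constant speed): v₀ = 3.50 m/s, a = 0 m/s².
Constant speed: t = d/v = 21/3.50 = 6.00 s
Total time = 7.00 + 6.00 = 13.0 s

13.0 s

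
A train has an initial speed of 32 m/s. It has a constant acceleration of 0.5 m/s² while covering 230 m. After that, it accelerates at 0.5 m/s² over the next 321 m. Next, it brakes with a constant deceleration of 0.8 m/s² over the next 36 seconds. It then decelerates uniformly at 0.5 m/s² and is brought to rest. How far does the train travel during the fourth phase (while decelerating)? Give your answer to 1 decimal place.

118.5 m

Phase 1 (accelerating): v₀ = 32.0 m/s, a = 0.5 m/s².
v² = v₀² + 2aΔx = 32.0² + 2·0.5·230 = 1250 → v = 35.4 m/s
t = (v − v₀)/a = (35.4 − 32.0)/0.5 = 6.82 s

Phase 2 (accelerating): v₀ = 35.4 m/s, a = 0.5 m/s².
v² = v₀² + 2aΔx = 35.4² + 2·0.5·321 = 1580 → v = 39.7 m/s
t = (v − v₀)/a = (39.7 − 35.4)/0.5 = 8.55 s

Phase 3 (decelerating): v₀ = 39.7 m/s, a = -0.8 m/s².
v = v₀ + at = 39.7 + (-0.8)(36) = 10.9 m/s
Δx = v₀t + ½at² = 39.7·36 + 0.5·-0.8·36² = 910 m

Phase 4 (decelerating): v₀ = 10.9 m/s, a = -0.5 m/s².
v = v₀ + at → t = (0 − 10.9) / -0.5 = 21.8 s
v² = v₀² + 2aΔx → Δx = (0² − 10.9²)/(2·-0.5) = 119 m
Distance in phase 4 = 119 m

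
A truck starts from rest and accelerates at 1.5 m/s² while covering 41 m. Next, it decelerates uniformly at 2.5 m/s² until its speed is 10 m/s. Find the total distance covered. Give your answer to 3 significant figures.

45.6 m

Phase 1 (accelerating): v₀ = 0 m/s, a = 1.5 m/s².
v² = v₀² + 2aΔx = 0² + 2·1.5·41 = 123 → v = 11.1 m/s
t = (v − v₀)/a = (11.1 − 0)/1.5 = 7.39 s

Phase 2 (decelerating): v₀ = 11.1 m/s, a = -2.5 m/s².
v = v₀ + at → t = (10 − 11.1) / -2.5 = 0.436 s
v² = v₀² + 2aΔx → Δx = (10² − 11.1²)/(2·-2.5) = 4.60 m
Total distance = 41.0 + 4.60 = 45.6 m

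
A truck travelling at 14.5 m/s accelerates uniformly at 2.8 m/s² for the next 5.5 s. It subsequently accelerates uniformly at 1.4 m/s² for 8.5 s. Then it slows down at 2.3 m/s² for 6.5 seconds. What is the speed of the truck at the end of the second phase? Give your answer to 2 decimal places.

Phase 1 (accelerating): v₀ = 14.5 m/s, a = 2.8 m/s².
v = v₀ + at = 14.5 + (2.8)(5.5) = 29.9 m/s
Δx = v₀t + ½at² = 14.5·5.5 + 0.5·2.8·5.5² = 122 m

Phase 2 (accelerating): v₀ = 29.9 m/s, a = 1.4 m/s².
v = v₀ + at = 29.9 + (1.4)(8.5) = 41.8 m/s
Δx = v₀t + ½at² = 29.9·8.5 + 0.5·1.4·8.5² = 305 m
Speed at end of phase 2 = 41.8 m/s

41.80 m/s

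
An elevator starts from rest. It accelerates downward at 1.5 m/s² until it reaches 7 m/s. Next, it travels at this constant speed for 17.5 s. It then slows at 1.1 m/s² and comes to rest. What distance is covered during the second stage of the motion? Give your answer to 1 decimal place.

Phase 1 (accelerating): v₀ = 0 m/s, a = 1.5 m/s².
v = v₀ + at → t = (7 − 0) / 1.5 = 4.67 s
v² = v₀² + 2aΔx → Δx = (7² − 0²)/(2·1.5) = 16.3 m

Phase 2 (constant speed): v₀ = 7.00 m/s, a = 0 m/s².
v = v₀ + at = 7.00 + (0)(17.5) = 7.00 m/s
Δx = v₀t + ½at² = 7.00·17.5 + 0.5·0·17.5² = 122 m
Distance in phase 2 = 122 m

122.5 m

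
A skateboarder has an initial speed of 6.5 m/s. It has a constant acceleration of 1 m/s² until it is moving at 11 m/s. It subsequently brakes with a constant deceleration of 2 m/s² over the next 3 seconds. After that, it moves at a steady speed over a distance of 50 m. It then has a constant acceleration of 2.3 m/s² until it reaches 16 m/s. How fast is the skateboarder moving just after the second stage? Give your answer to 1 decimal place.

Phase 1 (accelerating): v₀ = 6.50 m/s, a = 1 m/s².
v = v₀ + at → t = (11 − 6.50) / 1 = 4.50 s
v² = v₀² + 2aΔx → Δx = (11² − 6.50²)/(2·1) = 39.4 m

Phase 2 (decelerating): v₀ = 11.0 m/s, a = -2 m/s².
v = v₀ + at = 11.0 + (-2)(3) = 5.00 m/s
Δx = v₀t + ½at² = 11.0·3 + 0.5·-2·3² = 24.0 m
Speed at end of phase 2 = 5.00 m/s

5.0 m/s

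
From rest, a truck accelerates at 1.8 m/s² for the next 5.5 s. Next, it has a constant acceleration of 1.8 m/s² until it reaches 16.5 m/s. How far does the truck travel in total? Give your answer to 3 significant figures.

75.6 m

Phase 1 (accelerating): v₀ = 0 m/s, a = 1.8 m/s².
v = v₀ + at = 0 + (1.8)(5.5) = 9.90 m/s
Δx = v₀t + ½at² = 0·5.5 + 0.5·1.8·5.5² = 27.2 m

Phase 2 (accelerating): v₀ = 9.90 m/s, a = 1.8 m/s².
v = v₀ + at → t = (16.5 − 9.90) / 1.8 = 3.67 s
v² = v₀² + 2aΔx → Δx = (16.5² − 9.90²)/(2·1.8) = 48.4 m
Total distance = 27.2 + 48.4 = 75.6 m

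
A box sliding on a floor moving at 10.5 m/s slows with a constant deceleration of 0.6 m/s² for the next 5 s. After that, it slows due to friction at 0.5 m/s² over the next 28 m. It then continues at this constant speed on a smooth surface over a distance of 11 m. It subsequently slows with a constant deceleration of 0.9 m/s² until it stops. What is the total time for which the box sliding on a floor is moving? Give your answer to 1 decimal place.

17.3 s

Phase 1 (decelerating): v₀ = 10.5 m/s, a = -0.6 m/s².
v = v₀ + at = 10.5 + (-0.6)(5) = 7.50 m/s
Δx = v₀t + ½at² = 10.5·5 + 0.5·-0.6·5² = 45.0 m

Phase 2 (decelerating): v₀ = 7.50 m/s, a = -0.5 m/s².
v² = v₀² + 2aΔx = 7.50² + 2·-0.5·28 = 28.2 → v = 5.32 m/s
t = (v − v₀)/a = (5.32 − 7.50)/-0.5 = 4.37 s

Phase 3 (constant speed): v₀ = 5.32 m/s, a = 0 m/s².
Constant speed: t = d/v = 11/5.32 = 2.07 s

Phase 4 (decelerating): v₀ = 5.32 m/s, a = -0.9 m/s².
v = v₀ + at → t = (0 − 5.32) / -0.9 = 5.91 s
v² = v₀² + 2aΔx → Δx = (0² − 5.32²)/(2·-0.9) = 15.7 m
Total time = 5.00 + 4.37 + 2.07 + 5.91 = 17.3 s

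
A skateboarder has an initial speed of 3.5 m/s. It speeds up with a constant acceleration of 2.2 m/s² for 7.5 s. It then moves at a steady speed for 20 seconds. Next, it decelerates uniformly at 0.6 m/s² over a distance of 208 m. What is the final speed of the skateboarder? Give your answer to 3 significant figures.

12.3 m/s

Phase 1 (accelerating): v₀ = 3.50 m/s, a = 2.2 m/s².
v = v₀ + at = 3.50 + (2.2)(7.5) = 20.0 m/s
Δx = v₀t + ½at² = 3.50·7.5 + 0.5·2.2·7.5² = 88.1 m

Phase 2 (constant speed): v₀ = 20.0 m/s, a = 0 m/s².
v = v₀ + at = 20.0 + (0)(20) = 20.0 m/s
Δx = v₀t + ½at² = 20.0·20 + 0.5·0·20² = 400 m

Phase 3 (decelerating): v₀ = 20.0 m/s, a = -0.6 m/s².
v² = v₀² + 2aΔx = 20.0² + 2·-0.6·208 = 150 → v = 12.3 m/s
t = (v − v₀)/a = (12.3 − 20.0)/-0.6 = 12.9 s
Final speed = 12.3 m/s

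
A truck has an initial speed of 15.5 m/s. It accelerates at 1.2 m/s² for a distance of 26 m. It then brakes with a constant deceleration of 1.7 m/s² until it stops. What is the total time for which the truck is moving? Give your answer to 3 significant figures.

11.8 s

Phase 1 (accelerating): v₀ = 15.5 m/s, a = 1.2 m/s².
v² = v₀² + 2aΔx = 15.5² + 2·1.2·26 = 303 → v = 17.4 m/s
t = (v − v₀)/a = (17.4 − 15.5)/1.2 = 1.58 s

Phase 2 (decelerating): v₀ = 17.4 m/s, a = -1.7 m/s².
v = v₀ + at → t = (0 − 17.4) / -1.7 = 10.2 s
v² = v₀² + 2aΔx → Δx = (0² − 17.4²)/(2·-1.7) = 89.0 m
Total time = 1.58 + 10.2 = 11.8 s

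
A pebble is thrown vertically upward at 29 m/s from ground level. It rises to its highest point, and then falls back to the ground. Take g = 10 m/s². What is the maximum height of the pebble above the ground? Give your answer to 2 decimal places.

42.05 m

Phase 1 (rising): v₀ = 29.0 m/s, a = -10 m/s².
v = v₀ + at → t = (0 − 29.0) / -10 = 2.90 s
v² = v₀² + 2aΔx → Δx = (0² − 29.0²)/(2·-10) = 42.0 m
Maximum height = 42.0 m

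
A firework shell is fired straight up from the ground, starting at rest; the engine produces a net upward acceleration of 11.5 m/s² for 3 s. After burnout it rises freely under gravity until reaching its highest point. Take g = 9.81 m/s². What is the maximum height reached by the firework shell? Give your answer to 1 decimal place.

Phase 1 (powered ascent): v₀ = 0 m/s, a = 11.5 m/s².
v = v₀ + at = 0 + (11.5)(3) = 34.5 m/s
Δx = v₀t + ½at² = 0·3 + 0.5·11.5·3² = 51.8 m

Phase 2 (coasting upward): v₀ = 34.5 m/s, a = -9.81 m/s².
v = v₀ + at → t = (0 − 34.5) / -9.81 = 3.52 s
v² = v₀² + 2aΔx → Δx = (0² − 34.5²)/(2·-9.81) = 60.7 m
Maximum height = 51.8 + 60.7 = 112 m

112.4 m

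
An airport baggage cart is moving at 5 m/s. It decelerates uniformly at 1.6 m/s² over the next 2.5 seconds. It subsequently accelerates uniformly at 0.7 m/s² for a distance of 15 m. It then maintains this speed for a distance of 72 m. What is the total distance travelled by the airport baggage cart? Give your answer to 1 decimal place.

94.5 m

Phase 1 (decelerating): v₀ = 5.00 m/s, a = -1.6 m/s².
v = v₀ + at = 5.00 + (-1.6)(2.5) = 1.00 m/s
Δx = v₀t + ½at² = 5.00·2.5 + 0.5·-1.6·2.5² = 7.50 m

Phase 2 (accelerating): v₀ = 1.00 m/s, a = 0.7 m/s².
v² = v₀² + 2aΔx = 1.00² + 2·0.7·15 = 22.0 → v = 4.69 m/s
t = (v − v₀)/a = (4.69 − 1.00)/0.7 = 5.27 s

Phase 3 (constant speed): v₀ = 4.69 m/s, a = 0 m/s².
Constant speed: t = d/v = 72/4.69 = 15.4 s
Total distance = 7.50 + 15.0 + 72.0 = 94.5 m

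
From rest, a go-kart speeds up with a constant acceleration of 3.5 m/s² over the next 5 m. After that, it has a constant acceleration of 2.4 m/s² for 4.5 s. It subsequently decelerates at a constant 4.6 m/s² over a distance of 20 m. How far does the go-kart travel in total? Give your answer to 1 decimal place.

Phase 1 (accelerating): v₀ = 0 m/s, a = 3.5 m/s².
v² = v₀² + 2aΔx = 0² + 2·3.5·5 = 35.0 → v = 5.92 m/s
t = (v − v₀)/a = (5.92 − 0)/3.5 = 1.69 s

Phase 2 (accelerating): v₀ = 5.92 m/s, a = 2.4 m/s².
v = v₀ + at = 5.92 + (2.4)(4.5) = 16.7 m/s
Δx = v₀t + ½at² = 5.92·4.5 + 0.5·2.4·4.5² = 50.9 m

Phase 3 (decelerating): v₀ = 16.7 m/s, a = -4.6 m/s².
v² = v₀² + 2aΔx = 16.7² + 2·-4.6·20 = 95.4 → v = 9.77 m/s
t = (v − v₀)/a = (9.77 − 16.7)/-4.6 = 1.51 s
Total distance = 5.00 + 50.9 + 20.0 = 75.9 m

75.9 m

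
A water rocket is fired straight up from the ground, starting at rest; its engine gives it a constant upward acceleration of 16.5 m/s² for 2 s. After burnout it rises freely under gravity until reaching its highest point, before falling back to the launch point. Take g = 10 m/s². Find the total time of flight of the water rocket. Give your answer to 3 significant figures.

9.48 s

Phase 1 (powered ascent): v₀ = 0 m/s, a = 16.5 m/s².
v = v₀ + at = 0 + (16.5)(2) = 33.0 m/s
Δx = v₀t + ½at² = 0·2 + 0.5·16.5·2² = 33.0 m

Phase 2 (coasting upward): v₀ = 33.0 m/s, a = -10 m/s².
v = v₀ + at → t = (0 − 33.0) / -10 = 3.30 s
v² = v₀² + 2aΔx → Δx = (0² − 33.0²)/(2·-10) = 54.5 m

Phase 3 (free fall): v₀ = 0 m/s, a = -10 m/s².
Falls 87.5 m from rest: t = √(2·87.5/10) = 4.18 s; v = g·t = 41.8 m/s.
Total time = 2.00 + 3.30 + 4.18 = 9.48 s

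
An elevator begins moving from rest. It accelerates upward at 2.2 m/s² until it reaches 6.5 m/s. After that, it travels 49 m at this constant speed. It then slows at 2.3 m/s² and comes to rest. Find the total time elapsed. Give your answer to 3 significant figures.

Phase 1 (accelerating): v₀ = 0 m/s, a = 2.2 m/s².
v = v₀ + at → t = (6.5 − 0) / 2.2 = 2.95 s
v² = v₀² + 2aΔx → Δx = (6.5² − 0²)/(2·2.2) = 9.60 m

Phase 2 (constant speed): v₀ = 6.50 m/s, a = 0 m/s².
Constant speed: t = d/v = 49/6.50 = 7.54 s

Phase 3 (decelerating): v₀ = 6.50 m/s, a = -2.3 m/s².
v = v₀ + at → t = (0 − 6.50) / -2.3 = 2.83 s
v² = v₀² + 2aΔx → Δx = (0² − 6.50²)/(2·-2.3) = 9.18 m
Total time = 2.95 + 7.54 + 2.83 = 13.3 s

13.3 s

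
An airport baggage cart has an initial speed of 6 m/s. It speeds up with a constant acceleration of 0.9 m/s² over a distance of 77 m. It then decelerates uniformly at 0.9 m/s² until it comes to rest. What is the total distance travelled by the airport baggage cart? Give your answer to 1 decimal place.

Phase 1 (accelerating): v₀ = 6.00 m/s, a = 0.9 m/s².
v² = v₀² + 2aΔx = 6.00² + 2·0.9·77 = 175 → v = 13.2 m/s
t = (v − v₀)/a = (13.2 − 6.00)/0.9 = 8.02 s

Phase 2 (decelerating): v₀ = 13.2 m/s, a = -0.9 m/s².
v = v₀ + at → t = (0 − 13.2) / -0.9 = 14.7 s
v² = v₀² + 2aΔx → Δx = (0² − 13.2²)/(2·-0.9) = 97.0 m
Total distance = 77.0 + 97.0 = 174 m

174.0 m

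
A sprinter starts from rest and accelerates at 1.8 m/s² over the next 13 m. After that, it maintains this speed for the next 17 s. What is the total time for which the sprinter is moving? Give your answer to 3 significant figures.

20.8 s

Phase 1 (accelerating): v₀ = 0 m/s, a = 1.8 m/s².
v² = v₀² + 2aΔx = 0² + 2·1.8·13 = 46.8 → v = 6.84 m/s
t = (v − v₀)/a = (6.84 − 0)/1.8 = 3.80 s

Phase 2 (constant speed): v₀ = 6.84 m/s, a = 0 m/s².
v = v₀ + at = 6.84 + (0)(17) = 6.84 m/s
Δx = v₀t + ½at² = 6.84·17 + 0.5·0·17² = 116 m
Total time = 3.80 + 17.0 = 20.8 s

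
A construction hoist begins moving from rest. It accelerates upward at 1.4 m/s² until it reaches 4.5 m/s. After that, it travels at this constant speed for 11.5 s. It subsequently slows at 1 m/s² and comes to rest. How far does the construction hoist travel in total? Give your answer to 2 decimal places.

69.11 m

Phase 1 (accelerating): v₀ = 0 m/s, a = 1.4 m/s².
v = v₀ + at → t = (4.5 − 0) / 1.4 = 3.21 s
v² = v₀² + 2aΔx → Δx = (4.5² − 0²)/(2·1.4) = 7.23 m

Phase 2 (constant speed): v₀ = 4.50 m/s, a = 0 m/s².
v = v₀ + at = 4.50 + (0)(11.5) = 4.50 m/s
Δx = v₀t + ½at² = 4.50·11.5 + 0.5·0·11.5² = 51.8 m

Phase 3 (decelerating): v₀ = 4.50 m/s, a = -1 m/s².
v = v₀ + at → t = (0 − 4.50) / -1 = 4.50 s
v² = v₀² + 2aΔx → Δx = (0² − 4.50²)/(2·-1) = 10.1 m
Total distance = 7.23 + 51.8 + 10.1 = 69.1 m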